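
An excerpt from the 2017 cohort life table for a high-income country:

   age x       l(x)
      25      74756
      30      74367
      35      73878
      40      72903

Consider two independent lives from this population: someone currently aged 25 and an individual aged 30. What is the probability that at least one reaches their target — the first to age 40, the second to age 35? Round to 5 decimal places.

0.99984

p₁ = l(40)/l(25) = 72903/74756 = 0.975213; p₂ = l(35)/l(30) = 73878/74367 = 0.993425.
P(at least one) = 1 − (1−p₁)(1−p₂) = 1 − 0.024787 × 0.006575 = 0.999837.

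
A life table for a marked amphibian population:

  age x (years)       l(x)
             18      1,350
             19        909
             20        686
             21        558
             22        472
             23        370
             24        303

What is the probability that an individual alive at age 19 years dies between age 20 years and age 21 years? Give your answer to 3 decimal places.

0.141

This is the probability of reaching 20 but not 21, conditional on being alive at 19: (l(20) − l(21)) / l(19).
= (686 − 558) / 909 = 128 / 909 = 0.140814.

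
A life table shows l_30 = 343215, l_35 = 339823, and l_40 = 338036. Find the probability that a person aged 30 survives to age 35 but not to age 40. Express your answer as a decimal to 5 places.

This is the probability of reaching 35 but not 40, conditional on being alive at 30: (l_35 − l_40) / l_30.
= (339823 − 338036) / 343215 = 1787 / 343215 = 0.005207.

0.00521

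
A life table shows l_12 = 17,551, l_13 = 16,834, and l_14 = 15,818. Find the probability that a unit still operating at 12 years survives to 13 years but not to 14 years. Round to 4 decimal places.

0.0579

This is the probability of reaching 13 but not 14, conditional on being operational at 12: (l_13 − l_14) / l_12.
= (16,834 − 15,818) / 17,551 = 1,016 / 17,551 = 0.057888.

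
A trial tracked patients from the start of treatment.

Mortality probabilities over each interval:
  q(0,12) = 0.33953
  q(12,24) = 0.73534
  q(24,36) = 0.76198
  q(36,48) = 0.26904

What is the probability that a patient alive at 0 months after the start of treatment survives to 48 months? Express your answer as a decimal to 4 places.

The overall survival probability is (1 − 0.33953) × (1 − 0.73534) × (1 − 0.76198) × (1 − 0.26904).
= 0.66047 × 0.26466 × 0.23802 × 0.73096 = 0.030412.

0.0304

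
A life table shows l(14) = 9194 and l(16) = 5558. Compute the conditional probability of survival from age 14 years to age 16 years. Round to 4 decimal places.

0.6045

The conditional survival probability is l(16)/l(14) = 5558/9194 = 0.604525.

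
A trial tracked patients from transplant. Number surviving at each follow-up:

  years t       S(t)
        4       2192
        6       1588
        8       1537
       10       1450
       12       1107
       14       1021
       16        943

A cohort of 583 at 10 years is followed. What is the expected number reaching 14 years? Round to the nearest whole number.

The relevant probability is 1021/1450 = 0.704138.
Expected number = 583 × 0.704138 = 411.

411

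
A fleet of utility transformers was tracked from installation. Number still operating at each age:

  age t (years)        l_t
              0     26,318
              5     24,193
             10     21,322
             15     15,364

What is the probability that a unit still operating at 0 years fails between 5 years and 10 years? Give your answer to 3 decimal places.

0.109

This is the probability of reaching 5 but not 10, conditional on being operational at 0: (l_5 − l_10) / l_0.
= (24,193 − 21,322) / 26,318 = 2,871 / 26,318 = 0.109089.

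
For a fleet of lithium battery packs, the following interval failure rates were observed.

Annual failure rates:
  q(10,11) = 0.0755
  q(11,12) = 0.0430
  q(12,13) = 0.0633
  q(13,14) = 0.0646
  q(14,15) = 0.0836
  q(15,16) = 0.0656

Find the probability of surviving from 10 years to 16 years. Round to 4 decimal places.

Chaining the interval survival probabilities: (1 − 0.0755) × (1 − 0.0430) × (1 − 0.0633) × (1 − 0.0646) × (1 − 0.0836) × (1 − 0.0656).
= 0.9245 × 0.9570 × 0.9367 × 0.9354 × 0.9164 × 0.9344 = 0.663796.

0.6638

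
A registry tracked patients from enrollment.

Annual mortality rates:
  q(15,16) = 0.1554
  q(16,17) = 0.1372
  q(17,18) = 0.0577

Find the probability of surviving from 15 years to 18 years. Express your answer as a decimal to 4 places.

Survival from 15 to 18 is the product of surviving each interval: (1 − 0.1554) × (1 − 0.1372) × (1 − 0.0577).
= 0.8446 × 0.8628 × 0.9423 = 0.686674.

0.6867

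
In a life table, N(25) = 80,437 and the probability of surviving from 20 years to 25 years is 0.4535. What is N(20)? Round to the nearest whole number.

177369

N(20) = N(25) / p = 80,437 / 0.4535 = 177369.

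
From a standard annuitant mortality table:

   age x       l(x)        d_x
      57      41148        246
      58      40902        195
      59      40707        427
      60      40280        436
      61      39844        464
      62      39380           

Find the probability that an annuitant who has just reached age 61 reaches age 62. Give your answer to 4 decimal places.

0.9884

The conditional survival probability is l(62)/l(61) = 39380/39844 = 0.988355.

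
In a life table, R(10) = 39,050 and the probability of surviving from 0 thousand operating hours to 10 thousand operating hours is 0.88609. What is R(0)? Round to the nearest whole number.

R(0) = R(10) / p = 39,050 / 0.88609 = 44070.

44070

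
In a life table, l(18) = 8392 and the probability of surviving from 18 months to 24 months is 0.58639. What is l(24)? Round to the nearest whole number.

l(24) = l(18) × p = 8392 × 0.58639 = 4921.

4921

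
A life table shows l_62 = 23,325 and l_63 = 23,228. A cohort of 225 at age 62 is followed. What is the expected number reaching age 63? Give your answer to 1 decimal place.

224.1

The relevant probability is 23,228/23,325 = 0.995841.
Expected number = 225 × 0.995841 = 224.1.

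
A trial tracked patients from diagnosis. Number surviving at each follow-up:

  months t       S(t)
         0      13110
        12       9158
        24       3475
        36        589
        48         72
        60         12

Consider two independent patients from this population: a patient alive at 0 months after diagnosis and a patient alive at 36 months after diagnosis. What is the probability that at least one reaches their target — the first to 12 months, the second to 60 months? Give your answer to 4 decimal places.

0.7047

p₁ = S(12)/S(0) = 9158/13110 = 0.698551; p₂ = S(60)/S(36) = 12/589 = 0.020374.
P(at least one) = 1 − (1−p₁)(1−p₂) = 1 − 0.301449 × 0.979626 = 0.704693.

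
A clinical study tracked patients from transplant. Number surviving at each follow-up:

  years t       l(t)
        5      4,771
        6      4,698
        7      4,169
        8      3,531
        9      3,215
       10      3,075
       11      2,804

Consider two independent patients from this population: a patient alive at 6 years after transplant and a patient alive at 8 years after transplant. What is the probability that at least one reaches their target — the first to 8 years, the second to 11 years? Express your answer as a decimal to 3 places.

0.949

p₁ = l(8)/l(6) = 3,531/4,698 = 0.751596; p₂ = l(11)/l(8) = 2,804/3,531 = 0.794109.
P(at least one) = 1 − (1−p₁)(1−p₂) = 1 − 0.248404 × 0.205891 = 0.948856.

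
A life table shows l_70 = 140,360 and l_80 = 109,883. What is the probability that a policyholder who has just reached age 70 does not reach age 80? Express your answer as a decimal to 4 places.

P(die before 80 | alive at 70) = 1 − l_80/l_70 = 1 − 109,883/140,360 = (30,477)/140,360 = 0.217135.

0.2171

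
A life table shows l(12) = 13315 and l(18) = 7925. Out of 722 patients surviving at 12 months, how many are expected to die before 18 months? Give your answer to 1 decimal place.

292.3

The relevant probability is 1 − 7925/13315 = 0.404807.
Expected number = 722 × 0.404807 = 292.3.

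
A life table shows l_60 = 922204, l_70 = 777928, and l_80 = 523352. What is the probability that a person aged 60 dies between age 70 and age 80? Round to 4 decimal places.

0.2761

We want 10|10q60 = (l_70 − l_80)/l_60.
This is the probability of reaching 70 but not 80, conditional on being alive at 60: (l_70 − l_80) / l_60.
= (777928 − 523352) / 922204 = 254576 / 922204 = 0.276052.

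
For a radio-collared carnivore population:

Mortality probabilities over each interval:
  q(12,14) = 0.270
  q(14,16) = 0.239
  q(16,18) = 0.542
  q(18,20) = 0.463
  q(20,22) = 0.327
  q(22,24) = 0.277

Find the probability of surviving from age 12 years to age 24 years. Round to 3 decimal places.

0.066

P(survive 12→24) = (1 − 0.270) × (1 − 0.239) × (1 − 0.542) × (1 − 0.463) × (1 − 0.327) × (1 − 0.277).
= 0.730 × 0.761 × 0.458 × 0.537 × 0.673 × 0.723 = 0.066481.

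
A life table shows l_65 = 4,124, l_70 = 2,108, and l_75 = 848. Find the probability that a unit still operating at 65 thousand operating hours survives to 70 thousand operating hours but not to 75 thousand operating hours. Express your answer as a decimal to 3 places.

0.306

This is the probability of reaching 70 but not 75, conditional on being operational at 65: (l_70 − l_75) / l_65.
= (2,108 − 848) / 4,124 = 1,260 / 4,124 = 0.305529.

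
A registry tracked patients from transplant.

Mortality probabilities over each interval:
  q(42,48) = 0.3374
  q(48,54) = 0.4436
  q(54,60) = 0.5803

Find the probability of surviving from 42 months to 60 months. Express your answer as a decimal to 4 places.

0.1547

The overall survival probability is (1 − 0.3374) × (1 − 0.4436) × (1 − 0.5803).
= 0.6626 × 0.5564 × 0.4197 = 0.154731.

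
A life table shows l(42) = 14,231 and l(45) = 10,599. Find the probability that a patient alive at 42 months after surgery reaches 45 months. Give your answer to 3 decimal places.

The conditional survival probability is l(45)/l(42) = 10,599/14,231 = 0.744783.

0.745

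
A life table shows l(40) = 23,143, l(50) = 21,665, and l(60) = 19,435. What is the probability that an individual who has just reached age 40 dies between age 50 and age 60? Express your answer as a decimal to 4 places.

0.0964

This is the probability of reaching 50 but not 60, conditional on being alive at 40: (l(50) − l(60)) / l(40).
= (21,665 − 19,435) / 23,143 = 2,230 / 23,143 = 0.096357.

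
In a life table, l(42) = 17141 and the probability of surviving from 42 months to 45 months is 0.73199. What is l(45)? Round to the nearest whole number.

12547

l(45) = l(42) × p = 17141 × 0.73199 = 12547.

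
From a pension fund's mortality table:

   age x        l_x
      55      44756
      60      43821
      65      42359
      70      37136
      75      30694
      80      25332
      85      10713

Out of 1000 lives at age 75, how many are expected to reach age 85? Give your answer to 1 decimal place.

The relevant probability is 10713/30694 = 0.349026.
Expected number = 1000 × 0.349026 = 349.0.

349.0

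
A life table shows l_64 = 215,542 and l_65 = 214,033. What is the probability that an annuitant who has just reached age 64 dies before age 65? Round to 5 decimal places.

P(die before 65 | alive at 64) = 1 − l_65/l_64 = 1 − 214,033/215,542 = (1,509)/215,542 = 0.007001.

0.00700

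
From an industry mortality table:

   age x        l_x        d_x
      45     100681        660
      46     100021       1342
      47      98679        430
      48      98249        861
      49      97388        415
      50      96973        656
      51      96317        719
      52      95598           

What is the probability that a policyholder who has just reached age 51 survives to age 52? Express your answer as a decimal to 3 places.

0.993

The conditional survival probability is l_52/l_51 = 95598/96317 = 0.992535.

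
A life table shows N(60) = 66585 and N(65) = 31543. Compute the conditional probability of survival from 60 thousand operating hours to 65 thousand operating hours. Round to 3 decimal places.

The conditional survival probability is N(65)/N(60) = 31543/66585 = 0.473725.

0.474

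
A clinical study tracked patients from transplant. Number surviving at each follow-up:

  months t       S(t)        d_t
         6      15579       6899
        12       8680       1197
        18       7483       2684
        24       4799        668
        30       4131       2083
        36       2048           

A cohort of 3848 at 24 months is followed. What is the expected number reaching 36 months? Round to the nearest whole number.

1642

The relevant probability is 2048/4799 = 0.426756.
Expected number = 3848 × 0.426756 = 1642.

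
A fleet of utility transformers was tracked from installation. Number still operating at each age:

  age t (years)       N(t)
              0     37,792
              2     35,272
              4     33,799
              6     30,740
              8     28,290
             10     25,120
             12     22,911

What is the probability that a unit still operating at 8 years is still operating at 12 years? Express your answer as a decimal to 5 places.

0.80986

The conditional survival probability is N(12)/N(8) = 22,911/28,290 = 0.809862.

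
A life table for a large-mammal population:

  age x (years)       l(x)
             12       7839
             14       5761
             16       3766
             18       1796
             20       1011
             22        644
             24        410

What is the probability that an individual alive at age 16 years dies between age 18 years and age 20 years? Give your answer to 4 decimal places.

0.2084

This is the probability of reaching 18 but not 20, conditional on being alive at 16: (l(18) − l(20)) / l(16).
= (1796 − 1011) / 3766 = 785 / 3766 = 0.208444.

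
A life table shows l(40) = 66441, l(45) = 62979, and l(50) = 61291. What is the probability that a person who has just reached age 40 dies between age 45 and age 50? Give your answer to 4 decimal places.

This is the probability of reaching 45 but not 50, conditional on being alive at 40: (l(45) − l(50)) / l(40).
= (62979 − 61291) / 66441 = 1688 / 66441 = 0.025406.

0.0254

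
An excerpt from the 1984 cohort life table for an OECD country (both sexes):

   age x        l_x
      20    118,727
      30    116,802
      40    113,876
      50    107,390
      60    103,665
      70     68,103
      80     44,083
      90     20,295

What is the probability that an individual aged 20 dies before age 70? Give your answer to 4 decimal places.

P(die before 70 | alive at 20) = 1 − l_70/l_20 = 1 − 68,103/118,727 = (50,624)/118,727 = 0.426390.

0.4264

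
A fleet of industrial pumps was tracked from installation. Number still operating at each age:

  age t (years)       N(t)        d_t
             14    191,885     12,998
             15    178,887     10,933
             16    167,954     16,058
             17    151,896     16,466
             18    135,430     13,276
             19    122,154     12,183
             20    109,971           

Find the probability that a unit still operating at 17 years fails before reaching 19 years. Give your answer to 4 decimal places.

P(fail before 19 | operational at 17) = 1 − N(19)/N(17) = 1 − 122,154/151,896 = (29,742)/151,896 = 0.195805.

0.1958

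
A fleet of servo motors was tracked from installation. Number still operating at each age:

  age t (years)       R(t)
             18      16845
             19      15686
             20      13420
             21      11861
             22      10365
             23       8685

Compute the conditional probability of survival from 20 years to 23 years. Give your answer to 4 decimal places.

0.6472

The conditional survival probability is R(23)/R(20) = 8685/13420 = 0.647168.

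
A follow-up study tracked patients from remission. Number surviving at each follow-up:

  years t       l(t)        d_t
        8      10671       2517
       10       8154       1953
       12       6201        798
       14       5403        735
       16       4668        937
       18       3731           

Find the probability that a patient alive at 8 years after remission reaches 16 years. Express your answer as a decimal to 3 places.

0.437

The conditional survival probability is l(16)/l(8) = 4668/10671 = 0.437447.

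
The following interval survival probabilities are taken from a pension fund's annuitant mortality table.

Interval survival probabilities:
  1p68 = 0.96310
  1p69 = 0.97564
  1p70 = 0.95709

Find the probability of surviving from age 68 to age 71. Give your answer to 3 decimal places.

The overall survival probability is 0.96310 × 0.97564 × 0.95709.
= 0.899319.

0.899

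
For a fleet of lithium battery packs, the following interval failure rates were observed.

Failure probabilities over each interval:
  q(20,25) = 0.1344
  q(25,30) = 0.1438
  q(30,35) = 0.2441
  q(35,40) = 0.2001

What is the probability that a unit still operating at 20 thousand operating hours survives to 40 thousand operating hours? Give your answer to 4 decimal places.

0.4481

Chaining the interval survival probabilities: (1 − 0.1344) × (1 − 0.1438) × (1 − 0.2441) × (1 − 0.2001).
= 0.8656 × 0.8562 × 0.7559 × 0.7999 = 0.448118.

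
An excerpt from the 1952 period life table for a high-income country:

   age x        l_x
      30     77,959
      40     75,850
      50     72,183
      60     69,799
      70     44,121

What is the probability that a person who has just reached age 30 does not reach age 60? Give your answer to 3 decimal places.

0.105

P(die before 60 | alive at 30) = 1 − l_60/l_30 = 1 − 69,799/77,959 = (8,160)/77,959 = 0.104670.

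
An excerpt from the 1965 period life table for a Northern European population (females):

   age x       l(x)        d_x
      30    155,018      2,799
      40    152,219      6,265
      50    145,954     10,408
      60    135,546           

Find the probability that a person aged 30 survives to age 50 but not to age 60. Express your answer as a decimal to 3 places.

0.067

This is the probability of reaching 50 but not 60, conditional on being alive at 30: (l(50) − l(60)) / l(30).
= (145,954 − 135,546) / 155,018 = 10,408 / 155,018 = 0.067141.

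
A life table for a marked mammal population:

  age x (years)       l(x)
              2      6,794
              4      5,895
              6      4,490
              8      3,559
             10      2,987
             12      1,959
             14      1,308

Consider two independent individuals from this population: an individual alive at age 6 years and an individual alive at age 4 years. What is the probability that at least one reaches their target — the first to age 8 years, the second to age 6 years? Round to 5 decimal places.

0.95058

p₁ = l(8)/l(6) = 3,559/4,490 = 0.792650; p₂ = l(6)/l(4) = 4,490/5,895 = 0.761662.
P(at least one) = 1 − (1−p₁)(1−p₂) = 1 − 0.207350 × 0.238338 = 0.950581.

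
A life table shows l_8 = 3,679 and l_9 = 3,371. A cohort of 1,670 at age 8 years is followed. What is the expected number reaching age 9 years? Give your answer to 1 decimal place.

1530.2

The relevant probability is 3,371/3,679 = 0.916282.
Expected number = 1,670 × 0.916282 = 1530.2.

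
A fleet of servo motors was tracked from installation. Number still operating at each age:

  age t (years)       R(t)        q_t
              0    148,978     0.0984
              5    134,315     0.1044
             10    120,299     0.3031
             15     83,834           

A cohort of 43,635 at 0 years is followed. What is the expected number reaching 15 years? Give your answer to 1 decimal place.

24554.6

The relevant probability is 83,834/148,978 = 0.562727.
Expected number = 43,635 × 0.562727 = 24554.6.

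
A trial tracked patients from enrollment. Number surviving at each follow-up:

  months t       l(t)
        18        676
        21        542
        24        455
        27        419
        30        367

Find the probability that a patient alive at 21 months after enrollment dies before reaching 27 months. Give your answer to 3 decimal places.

P(die before 27 | alive at 21) = 1 − l(27)/l(21) = 1 − 419/542 = (123)/542 = 0.226937.

0.227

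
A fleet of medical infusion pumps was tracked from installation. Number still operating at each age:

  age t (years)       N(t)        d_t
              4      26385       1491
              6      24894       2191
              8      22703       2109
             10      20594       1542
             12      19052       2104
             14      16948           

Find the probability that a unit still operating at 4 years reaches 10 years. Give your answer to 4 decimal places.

0.7805

The conditional survival probability is N(10)/N(4) = 20594/26385 = 0.780519.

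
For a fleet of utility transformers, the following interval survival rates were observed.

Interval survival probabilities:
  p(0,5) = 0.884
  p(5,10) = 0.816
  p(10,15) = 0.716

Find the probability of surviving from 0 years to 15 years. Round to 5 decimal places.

The overall survival probability is 0.884 × 0.816 × 0.716.
= 0.516482.

0.51648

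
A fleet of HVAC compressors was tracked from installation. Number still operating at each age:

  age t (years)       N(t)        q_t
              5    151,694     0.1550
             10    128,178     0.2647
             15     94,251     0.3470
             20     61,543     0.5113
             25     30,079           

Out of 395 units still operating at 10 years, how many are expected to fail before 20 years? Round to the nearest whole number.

The relevant probability is 1 − 61,543/128,178 = 0.519863.
Expected number = 395 × 0.519863 = 205.

205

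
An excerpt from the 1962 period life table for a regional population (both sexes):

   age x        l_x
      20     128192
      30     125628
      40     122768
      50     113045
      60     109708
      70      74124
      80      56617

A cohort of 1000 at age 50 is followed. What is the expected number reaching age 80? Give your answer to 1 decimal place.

The relevant probability is 56617/113045 = 0.500836.
Expected number = 1000 × 0.500836 = 500.8.

500.8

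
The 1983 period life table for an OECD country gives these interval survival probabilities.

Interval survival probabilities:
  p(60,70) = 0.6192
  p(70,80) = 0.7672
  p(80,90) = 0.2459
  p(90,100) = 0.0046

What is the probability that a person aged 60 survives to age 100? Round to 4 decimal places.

0.0005

Chaining the interval survival probabilities: 0.6192 × 0.7672 × 0.2459 × 0.0046.
= 0.000537.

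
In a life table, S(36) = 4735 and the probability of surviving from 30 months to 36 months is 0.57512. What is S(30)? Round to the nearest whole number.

S(30) = S(36) / p = 4735 / 0.57512 = 8233.

8233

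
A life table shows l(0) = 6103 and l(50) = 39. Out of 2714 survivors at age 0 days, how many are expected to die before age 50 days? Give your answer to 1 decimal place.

The relevant probability is 1 − 39/6103 = 0.993610.
Expected number = 2714 × 0.993610 = 2696.7.

2696.7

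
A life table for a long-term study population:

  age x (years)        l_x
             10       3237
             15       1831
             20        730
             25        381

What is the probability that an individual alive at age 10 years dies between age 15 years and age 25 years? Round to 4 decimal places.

0.4479

This is the probability of reaching 15 but not 25, conditional on being alive at 10: (l_15 − l_25) / l_10.
= (1831 − 381) / 3237 = 1450 / 3237 = 0.447946.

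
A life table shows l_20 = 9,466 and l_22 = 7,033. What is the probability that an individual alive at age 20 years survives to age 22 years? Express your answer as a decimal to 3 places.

The conditional survival probability is l_22/l_20 = 7,033/9,466 = 0.742975.

0.743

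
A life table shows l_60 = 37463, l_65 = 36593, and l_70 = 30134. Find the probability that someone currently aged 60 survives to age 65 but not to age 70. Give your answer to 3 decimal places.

We want 5|5q60 = (l_65 − l_70)/l_60.
This is the probability of reaching 65 but not 70, conditional on being alive at 60: (l_65 − l_70) / l_60.
= (36593 − 30134) / 37463 = 6459 / 37463 = 0.172410.

0.172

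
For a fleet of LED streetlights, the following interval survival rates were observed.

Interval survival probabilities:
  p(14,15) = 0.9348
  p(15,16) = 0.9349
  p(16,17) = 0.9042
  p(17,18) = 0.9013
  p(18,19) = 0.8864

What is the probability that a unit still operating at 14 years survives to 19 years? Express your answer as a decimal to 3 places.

0.631

P(survive 14→19) = 0.9348 × 0.9349 × 0.9042 × 0.9013 × 0.8864.
= 0.631317.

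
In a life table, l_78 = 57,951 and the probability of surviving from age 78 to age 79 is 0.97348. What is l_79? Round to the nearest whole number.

56414

l_79 = l_78 × p = 57,951 × 0.97348 = 56414.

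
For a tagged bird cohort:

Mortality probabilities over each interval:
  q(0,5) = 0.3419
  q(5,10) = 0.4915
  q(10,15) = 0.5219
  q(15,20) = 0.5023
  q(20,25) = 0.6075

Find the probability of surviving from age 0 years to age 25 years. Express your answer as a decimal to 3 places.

Survival from 0 to 25 is the product of surviving each interval: (1 − 0.3419) × (1 − 0.4915) × (1 − 0.5219) × (1 − 0.5023) × (1 − 0.6075).
= 0.6581 × 0.5085 × 0.4781 × 0.4977 × 0.3925 = 0.031254.

0.031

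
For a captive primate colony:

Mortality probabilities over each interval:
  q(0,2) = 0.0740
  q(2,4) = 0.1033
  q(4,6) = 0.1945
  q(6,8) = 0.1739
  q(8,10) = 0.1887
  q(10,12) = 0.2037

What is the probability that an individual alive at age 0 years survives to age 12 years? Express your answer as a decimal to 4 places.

0.3570

P(survive 0→12) = (1 − 0.0740) × (1 − 0.1033) × (1 − 0.1945) × (1 − 0.1739) × (1 − 0.1887) × (1 − 0.2037).
= 0.9260 × 0.8967 × 0.8055 × 0.8261 × 0.8113 × 0.7963 = 0.356956.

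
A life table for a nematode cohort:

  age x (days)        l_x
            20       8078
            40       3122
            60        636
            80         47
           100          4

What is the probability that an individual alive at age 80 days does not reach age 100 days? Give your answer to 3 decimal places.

0.915

P(die before 100 | alive at 80) = 1 − l_100/l_80 = 1 − 4/47 = (43)/47 = 0.914894.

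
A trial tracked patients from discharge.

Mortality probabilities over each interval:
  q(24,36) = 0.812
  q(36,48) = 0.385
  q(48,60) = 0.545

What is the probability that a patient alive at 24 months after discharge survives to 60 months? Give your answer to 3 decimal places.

0.053

P(survive 24→60) = (1 − 0.812) × (1 − 0.385) × (1 − 0.545).
= 0.188 × 0.615 × 0.455 = 0.052607.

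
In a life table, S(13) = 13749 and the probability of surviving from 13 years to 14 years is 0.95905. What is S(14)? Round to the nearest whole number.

S(14) = S(13) × p = 13749 × 0.95905 = 13186.

13186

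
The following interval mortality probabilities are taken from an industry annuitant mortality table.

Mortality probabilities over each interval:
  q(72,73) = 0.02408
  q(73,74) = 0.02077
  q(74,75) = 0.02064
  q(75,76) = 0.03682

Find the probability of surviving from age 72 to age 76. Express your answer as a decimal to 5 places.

The overall survival probability is (1 − 0.02408) × (1 − 0.02077) × (1 − 0.02064) × (1 − 0.03682).
= 0.97592 × 0.97923 × 0.97936 × 0.96318 = 0.901465.

0.90146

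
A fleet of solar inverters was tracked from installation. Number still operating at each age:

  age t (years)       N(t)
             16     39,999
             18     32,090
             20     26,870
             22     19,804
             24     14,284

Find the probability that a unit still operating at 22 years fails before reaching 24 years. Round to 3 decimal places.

P(fail before 24 | operational at 22) = 1 − N(24)/N(22) = 1 − 14,284/19,804 = (5,520)/19,804 = 0.278732.

0.279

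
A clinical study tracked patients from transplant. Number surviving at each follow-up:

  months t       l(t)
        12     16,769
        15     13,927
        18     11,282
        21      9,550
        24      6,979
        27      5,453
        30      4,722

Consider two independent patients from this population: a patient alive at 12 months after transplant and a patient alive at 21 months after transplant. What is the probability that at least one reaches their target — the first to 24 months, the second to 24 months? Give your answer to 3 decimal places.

0.843

p₁ = l(24)/l(12) = 6,979/16,769 = 0.416185; p₂ = l(24)/l(21) = 6,979/9,550 = 0.730785.
P(at least one) = 1 − (1−p₁)(1−p₂) = 1 − 0.583815 × 0.269215 = 0.842828.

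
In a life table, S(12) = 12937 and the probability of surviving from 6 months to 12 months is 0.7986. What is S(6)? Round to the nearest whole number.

S(6) = S(12) / p = 12937 / 0.7986 = 16200.

16200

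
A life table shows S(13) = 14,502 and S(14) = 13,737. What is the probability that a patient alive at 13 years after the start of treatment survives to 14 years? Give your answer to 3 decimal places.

0.947

The conditional survival probability is S(14)/S(13) = 13,737/14,502 = 0.947249.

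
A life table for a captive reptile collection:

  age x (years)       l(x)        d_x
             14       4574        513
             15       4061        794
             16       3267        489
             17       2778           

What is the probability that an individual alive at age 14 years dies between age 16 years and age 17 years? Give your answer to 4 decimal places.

This is the probability of reaching 16 but not 17, conditional on being alive at 14: (l(16) − l(17)) / l(14).
= (3267 − 2778) / 4574 = 489 / 4574 = 0.106909.

0.1069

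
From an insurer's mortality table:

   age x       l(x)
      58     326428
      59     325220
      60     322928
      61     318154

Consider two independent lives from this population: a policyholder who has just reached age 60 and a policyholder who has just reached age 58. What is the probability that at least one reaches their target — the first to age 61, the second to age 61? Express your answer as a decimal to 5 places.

p₁ = l(61)/l(60) = 318154/322928 = 0.985217; p₂ = l(61)/l(58) = 318154/326428 = 0.974653.
P(at least one) = 1 − (1−p₁)(1−p₂) = 1 − 0.014783 × 0.025347 = 0.999625.

0.99963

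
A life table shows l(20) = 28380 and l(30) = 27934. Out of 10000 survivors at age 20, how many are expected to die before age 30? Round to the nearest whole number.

The relevant probability is 1 − 27934/28380 = 0.015715.
Expected number = 10000 × 0.015715 = 157.

157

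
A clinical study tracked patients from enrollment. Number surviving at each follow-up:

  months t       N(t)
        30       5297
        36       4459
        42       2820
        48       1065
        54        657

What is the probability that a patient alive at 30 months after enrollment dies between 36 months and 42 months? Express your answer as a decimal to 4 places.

0.3094

This is the probability of reaching 36 but not 42, conditional on being alive at 30: (N(36) − N(42)) / N(30).
= (4459 − 2820) / 5297 = 1639 / 5297 = 0.309420.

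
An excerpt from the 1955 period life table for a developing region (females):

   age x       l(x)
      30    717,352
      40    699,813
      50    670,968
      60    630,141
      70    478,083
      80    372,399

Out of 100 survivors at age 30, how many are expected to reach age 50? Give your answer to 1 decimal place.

The relevant probability is 670,968/717,352 = 0.935340.
Expected number = 100 × 0.935340 = 93.5.

93.5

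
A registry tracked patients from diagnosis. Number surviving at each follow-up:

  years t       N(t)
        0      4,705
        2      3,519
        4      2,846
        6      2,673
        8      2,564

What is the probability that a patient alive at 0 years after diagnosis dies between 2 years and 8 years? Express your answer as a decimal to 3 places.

This is the probability of reaching 2 but not 8, conditional on being alive at 0: (N(2) − N(8)) / N(0).
= (3,519 − 2,564) / 4,705 = 955 / 4,705 = 0.202976.

0.203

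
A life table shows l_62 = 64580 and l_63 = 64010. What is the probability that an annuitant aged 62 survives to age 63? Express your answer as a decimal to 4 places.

The conditional survival probability is l_63/l_62 = 64010/64580 = 0.991174.

0.9912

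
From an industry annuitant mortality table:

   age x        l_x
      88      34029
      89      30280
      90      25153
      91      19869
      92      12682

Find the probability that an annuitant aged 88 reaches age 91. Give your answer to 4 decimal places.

0.5839

The conditional survival probability is l_91/l_88 = 19869/34029 = 0.583884.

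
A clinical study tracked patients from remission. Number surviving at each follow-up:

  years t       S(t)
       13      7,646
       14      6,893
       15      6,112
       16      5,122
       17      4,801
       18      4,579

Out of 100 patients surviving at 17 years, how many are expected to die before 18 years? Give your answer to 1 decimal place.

4.6

The relevant probability is 1 − 4,579/4,801 = 0.046240.
Expected number = 100 × 0.046240 = 4.6.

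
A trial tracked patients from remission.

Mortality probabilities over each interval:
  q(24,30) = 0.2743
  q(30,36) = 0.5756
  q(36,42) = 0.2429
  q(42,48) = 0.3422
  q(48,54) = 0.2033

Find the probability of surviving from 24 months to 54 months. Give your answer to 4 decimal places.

Chaining the interval survival probabilities: (1 − 0.2743) × (1 − 0.5756) × (1 − 0.2429) × (1 − 0.3422) × (1 − 0.2033).
= 0.7257 × 0.4244 × 0.7571 × 0.6578 × 0.7967 = 0.122201.

0.1222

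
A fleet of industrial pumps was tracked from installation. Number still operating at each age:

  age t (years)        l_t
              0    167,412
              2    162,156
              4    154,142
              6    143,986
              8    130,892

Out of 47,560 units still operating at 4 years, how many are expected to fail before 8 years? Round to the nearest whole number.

7174

The relevant probability is 1 − 130,892/154,142 = 0.150835.
Expected number = 47,560 × 0.150835 = 7174.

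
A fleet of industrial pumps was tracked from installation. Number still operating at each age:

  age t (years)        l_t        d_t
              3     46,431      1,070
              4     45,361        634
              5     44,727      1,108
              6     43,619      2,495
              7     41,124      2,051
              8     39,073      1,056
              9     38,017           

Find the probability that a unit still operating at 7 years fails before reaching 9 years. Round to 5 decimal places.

0.07555

P(fail before 9 | operational at 7) = 1 − l_9/l_7 = 1 − 38,017/41,124 = (3,107)/41,124 = 0.075552.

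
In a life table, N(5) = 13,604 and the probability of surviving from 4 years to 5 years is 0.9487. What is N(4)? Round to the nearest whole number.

14340

N(4) = N(5) / p = 13,604 / 0.9487 = 14340.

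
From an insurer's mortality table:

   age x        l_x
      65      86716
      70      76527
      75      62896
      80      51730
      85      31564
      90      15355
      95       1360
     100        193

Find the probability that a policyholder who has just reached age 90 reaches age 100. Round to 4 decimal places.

0.0126

We want 10p90 = l_100/l_90.
The conditional survival probability is l_100/l_90 = 193/15355 = 0.012569.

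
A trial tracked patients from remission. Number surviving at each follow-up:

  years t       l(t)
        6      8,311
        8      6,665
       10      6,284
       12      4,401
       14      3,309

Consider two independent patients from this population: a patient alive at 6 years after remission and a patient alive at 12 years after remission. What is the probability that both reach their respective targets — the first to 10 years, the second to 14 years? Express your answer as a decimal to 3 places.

0.568

p₁ = l(10)/l(6) = 6,284/8,311 = 0.756106; p₂ = l(14)/l(12) = 3,309/4,401 = 0.751875.
P(both) = p₁ × p₂ = 0.756106 × 0.751875 = 0.568497.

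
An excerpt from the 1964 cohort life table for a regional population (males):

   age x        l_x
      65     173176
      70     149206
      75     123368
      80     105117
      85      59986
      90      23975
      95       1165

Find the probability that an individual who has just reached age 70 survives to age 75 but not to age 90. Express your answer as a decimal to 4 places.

We want 5|15q70 = (l_75 − l_90)/l_70.
This is the probability of reaching 75 but not 90, conditional on being alive at 70: (l_75 − l_90) / l_70.
= (123368 − 23975) / 149206 = 99393 / 149206 = 0.666146.

0.6661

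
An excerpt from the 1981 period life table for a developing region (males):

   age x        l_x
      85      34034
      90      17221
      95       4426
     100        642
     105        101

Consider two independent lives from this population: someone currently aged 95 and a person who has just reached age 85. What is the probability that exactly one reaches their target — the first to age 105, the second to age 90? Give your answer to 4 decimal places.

p₁ = l_105/l_95 = 101/4426 = 0.022820; p₂ = l_90/l_85 = 17221/34034 = 0.505994.
P(exactly one) = p₁(1−p₂) + (1−p₁)p₂ = 0.011273 + 0.494447 = 0.505720.

0.5057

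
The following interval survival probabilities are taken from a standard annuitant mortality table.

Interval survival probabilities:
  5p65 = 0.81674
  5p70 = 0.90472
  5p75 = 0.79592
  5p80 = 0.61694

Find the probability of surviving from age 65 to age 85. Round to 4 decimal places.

Chaining the interval survival probabilities: 0.81674 × 0.90472 × 0.79592 × 0.61694.
= 0.362836.

0.3628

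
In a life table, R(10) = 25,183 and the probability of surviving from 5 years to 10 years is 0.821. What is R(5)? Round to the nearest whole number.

30674

R(5) = R(10) / p = 25,183 / 0.821 = 30674.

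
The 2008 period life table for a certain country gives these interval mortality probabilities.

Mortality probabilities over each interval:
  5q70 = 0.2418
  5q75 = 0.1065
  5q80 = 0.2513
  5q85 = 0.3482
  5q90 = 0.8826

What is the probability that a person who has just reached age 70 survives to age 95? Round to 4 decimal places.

Survival from 70 to 95 is the product of surviving each interval: (1 − 0.2418) × (1 − 0.1065) × (1 − 0.2513) × (1 − 0.3482) × (1 − 0.8826).
= 0.7582 × 0.8935 × 0.7487 × 0.6518 × 0.1174 = 0.038812.

0.0388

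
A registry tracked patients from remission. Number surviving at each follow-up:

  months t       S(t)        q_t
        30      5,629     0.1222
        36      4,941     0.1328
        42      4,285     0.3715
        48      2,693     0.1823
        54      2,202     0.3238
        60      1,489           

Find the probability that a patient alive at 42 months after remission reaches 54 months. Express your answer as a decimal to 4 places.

The conditional survival probability is S(54)/S(42) = 2,202/4,285 = 0.513886.

0.5139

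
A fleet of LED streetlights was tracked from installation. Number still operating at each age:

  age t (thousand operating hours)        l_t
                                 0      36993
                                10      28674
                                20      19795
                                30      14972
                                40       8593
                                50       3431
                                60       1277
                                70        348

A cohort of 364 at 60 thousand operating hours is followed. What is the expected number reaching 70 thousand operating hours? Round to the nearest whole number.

99

The relevant probability is 348/1277 = 0.272514.
Expected number = 364 × 0.272514 = 99.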